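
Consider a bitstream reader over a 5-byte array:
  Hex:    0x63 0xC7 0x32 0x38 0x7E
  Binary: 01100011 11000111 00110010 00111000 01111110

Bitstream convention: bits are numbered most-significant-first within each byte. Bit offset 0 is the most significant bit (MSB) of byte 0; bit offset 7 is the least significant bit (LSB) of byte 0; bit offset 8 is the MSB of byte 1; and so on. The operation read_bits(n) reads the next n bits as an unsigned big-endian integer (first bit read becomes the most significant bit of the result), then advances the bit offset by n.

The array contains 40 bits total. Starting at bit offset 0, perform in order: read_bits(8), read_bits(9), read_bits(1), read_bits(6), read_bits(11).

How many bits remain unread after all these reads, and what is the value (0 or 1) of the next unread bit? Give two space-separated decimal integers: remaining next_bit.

Read 1: bits[0:8] width=8 -> value=99 (bin 01100011); offset now 8 = byte 1 bit 0; 32 bits remain
Read 2: bits[8:17] width=9 -> value=398 (bin 110001110); offset now 17 = byte 2 bit 1; 23 bits remain
Read 3: bits[17:18] width=1 -> value=0 (bin 0); offset now 18 = byte 2 bit 2; 22 bits remain
Read 4: bits[18:24] width=6 -> value=50 (bin 110010); offset now 24 = byte 3 bit 0; 16 bits remain
Read 5: bits[24:35] width=11 -> value=451 (bin 00111000011); offset now 35 = byte 4 bit 3; 5 bits remain

Answer: 5 1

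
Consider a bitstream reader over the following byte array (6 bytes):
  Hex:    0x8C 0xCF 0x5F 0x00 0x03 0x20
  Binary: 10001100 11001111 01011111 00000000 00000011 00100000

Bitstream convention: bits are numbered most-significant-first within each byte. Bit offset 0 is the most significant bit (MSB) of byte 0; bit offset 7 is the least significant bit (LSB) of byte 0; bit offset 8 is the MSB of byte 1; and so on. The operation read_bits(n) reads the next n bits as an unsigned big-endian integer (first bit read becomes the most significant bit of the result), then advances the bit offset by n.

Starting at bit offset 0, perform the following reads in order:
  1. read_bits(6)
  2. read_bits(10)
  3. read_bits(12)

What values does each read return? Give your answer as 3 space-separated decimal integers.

Read 1: bits[0:6] width=6 -> value=35 (bin 100011); offset now 6 = byte 0 bit 6; 42 bits remain
Read 2: bits[6:16] width=10 -> value=207 (bin 0011001111); offset now 16 = byte 2 bit 0; 32 bits remain
Read 3: bits[16:28] width=12 -> value=1520 (bin 010111110000); offset now 28 = byte 3 bit 4; 20 bits remain

Answer: 35 207 1520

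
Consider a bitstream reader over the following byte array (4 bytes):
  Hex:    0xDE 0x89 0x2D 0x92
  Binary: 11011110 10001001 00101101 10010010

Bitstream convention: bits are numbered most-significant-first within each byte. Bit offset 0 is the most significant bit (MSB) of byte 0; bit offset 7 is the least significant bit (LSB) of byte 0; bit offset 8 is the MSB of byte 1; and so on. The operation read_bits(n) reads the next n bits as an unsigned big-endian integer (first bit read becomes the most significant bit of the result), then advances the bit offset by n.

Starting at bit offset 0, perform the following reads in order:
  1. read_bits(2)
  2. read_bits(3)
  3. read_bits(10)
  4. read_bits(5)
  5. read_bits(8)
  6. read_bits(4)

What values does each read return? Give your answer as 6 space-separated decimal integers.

Read 1: bits[0:2] width=2 -> value=3 (bin 11); offset now 2 = byte 0 bit 2; 30 bits remain
Read 2: bits[2:5] width=3 -> value=3 (bin 011); offset now 5 = byte 0 bit 5; 27 bits remain
Read 3: bits[5:15] width=10 -> value=836 (bin 1101000100); offset now 15 = byte 1 bit 7; 17 bits remain
Read 4: bits[15:20] width=5 -> value=18 (bin 10010); offset now 20 = byte 2 bit 4; 12 bits remain
Read 5: bits[20:28] width=8 -> value=217 (bin 11011001); offset now 28 = byte 3 bit 4; 4 bits remain
Read 6: bits[28:32] width=4 -> value=2 (bin 0010); offset now 32 = byte 4 bit 0; 0 bits remain

Answer: 3 3 836 18 217 2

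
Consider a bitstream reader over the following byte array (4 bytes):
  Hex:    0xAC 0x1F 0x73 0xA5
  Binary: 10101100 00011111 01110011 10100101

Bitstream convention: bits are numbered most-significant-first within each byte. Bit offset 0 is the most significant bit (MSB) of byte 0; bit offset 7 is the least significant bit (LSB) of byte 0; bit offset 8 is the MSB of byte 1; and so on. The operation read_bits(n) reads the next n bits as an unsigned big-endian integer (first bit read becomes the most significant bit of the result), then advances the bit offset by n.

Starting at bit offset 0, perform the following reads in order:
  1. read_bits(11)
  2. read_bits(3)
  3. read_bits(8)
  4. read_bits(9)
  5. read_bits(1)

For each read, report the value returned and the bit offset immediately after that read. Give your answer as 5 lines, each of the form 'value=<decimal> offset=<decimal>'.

Answer: value=1376 offset=11
value=7 offset=14
value=220 offset=22
value=466 offset=31
value=1 offset=32

Derivation:
Read 1: bits[0:11] width=11 -> value=1376 (bin 10101100000); offset now 11 = byte 1 bit 3; 21 bits remain
Read 2: bits[11:14] width=3 -> value=7 (bin 111); offset now 14 = byte 1 bit 6; 18 bits remain
Read 3: bits[14:22] width=8 -> value=220 (bin 11011100); offset now 22 = byte 2 bit 6; 10 bits remain
Read 4: bits[22:31] width=9 -> value=466 (bin 111010010); offset now 31 = byte 3 bit 7; 1 bits remain
Read 5: bits[31:32] width=1 -> value=1 (bin 1); offset now 32 = byte 4 bit 0; 0 bits remain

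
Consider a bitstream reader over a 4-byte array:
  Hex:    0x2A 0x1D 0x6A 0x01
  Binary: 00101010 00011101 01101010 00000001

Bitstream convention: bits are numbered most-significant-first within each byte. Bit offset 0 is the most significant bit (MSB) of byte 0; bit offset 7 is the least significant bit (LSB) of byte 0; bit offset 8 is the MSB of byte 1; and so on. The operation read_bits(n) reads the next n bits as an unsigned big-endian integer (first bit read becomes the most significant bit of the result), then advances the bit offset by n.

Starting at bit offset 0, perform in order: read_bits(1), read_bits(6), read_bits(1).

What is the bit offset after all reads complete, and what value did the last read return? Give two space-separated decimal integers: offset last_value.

Answer: 8 0

Derivation:
Read 1: bits[0:1] width=1 -> value=0 (bin 0); offset now 1 = byte 0 bit 1; 31 bits remain
Read 2: bits[1:7] width=6 -> value=21 (bin 010101); offset now 7 = byte 0 bit 7; 25 bits remain
Read 3: bits[7:8] width=1 -> value=0 (bin 0); offset now 8 = byte 1 bit 0; 24 bits remain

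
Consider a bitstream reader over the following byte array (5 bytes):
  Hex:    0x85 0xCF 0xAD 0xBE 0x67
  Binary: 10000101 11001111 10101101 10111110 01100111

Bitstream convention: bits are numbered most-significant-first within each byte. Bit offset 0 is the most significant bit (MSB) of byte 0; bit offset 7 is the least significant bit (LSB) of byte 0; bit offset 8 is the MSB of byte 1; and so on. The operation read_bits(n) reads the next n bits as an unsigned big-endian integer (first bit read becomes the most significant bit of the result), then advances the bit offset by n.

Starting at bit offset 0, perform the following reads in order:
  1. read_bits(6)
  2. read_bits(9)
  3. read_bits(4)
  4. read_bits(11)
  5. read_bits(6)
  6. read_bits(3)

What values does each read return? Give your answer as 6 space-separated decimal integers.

Read 1: bits[0:6] width=6 -> value=33 (bin 100001); offset now 6 = byte 0 bit 6; 34 bits remain
Read 2: bits[6:15] width=9 -> value=231 (bin 011100111); offset now 15 = byte 1 bit 7; 25 bits remain
Read 3: bits[15:19] width=4 -> value=13 (bin 1101); offset now 19 = byte 2 bit 3; 21 bits remain
Read 4: bits[19:30] width=11 -> value=879 (bin 01101101111); offset now 30 = byte 3 bit 6; 10 bits remain
Read 5: bits[30:36] width=6 -> value=38 (bin 100110); offset now 36 = byte 4 bit 4; 4 bits remain
Read 6: bits[36:39] width=3 -> value=3 (bin 011); offset now 39 = byte 4 bit 7; 1 bits remain

Answer: 33 231 13 879 38 3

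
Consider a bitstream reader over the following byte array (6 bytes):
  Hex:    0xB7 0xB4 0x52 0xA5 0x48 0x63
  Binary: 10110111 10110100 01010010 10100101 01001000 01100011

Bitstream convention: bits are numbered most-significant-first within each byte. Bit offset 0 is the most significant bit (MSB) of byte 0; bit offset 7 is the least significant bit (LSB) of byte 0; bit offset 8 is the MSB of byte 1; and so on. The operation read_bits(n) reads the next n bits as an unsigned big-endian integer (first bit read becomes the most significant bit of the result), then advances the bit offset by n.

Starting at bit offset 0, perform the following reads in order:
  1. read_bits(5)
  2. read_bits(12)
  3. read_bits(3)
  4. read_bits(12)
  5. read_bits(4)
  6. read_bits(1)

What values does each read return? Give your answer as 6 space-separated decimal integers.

Answer: 22 3944 5 677 4 1

Derivation:
Read 1: bits[0:5] width=5 -> value=22 (bin 10110); offset now 5 = byte 0 bit 5; 43 bits remain
Read 2: bits[5:17] width=12 -> value=3944 (bin 111101101000); offset now 17 = byte 2 bit 1; 31 bits remain
Read 3: bits[17:20] width=3 -> value=5 (bin 101); offset now 20 = byte 2 bit 4; 28 bits remain
Read 4: bits[20:32] width=12 -> value=677 (bin 001010100101); offset now 32 = byte 4 bit 0; 16 bits remain
Read 5: bits[32:36] width=4 -> value=4 (bin 0100); offset now 36 = byte 4 bit 4; 12 bits remain
Read 6: bits[36:37] width=1 -> value=1 (bin 1); offset now 37 = byte 4 bit 5; 11 bits remain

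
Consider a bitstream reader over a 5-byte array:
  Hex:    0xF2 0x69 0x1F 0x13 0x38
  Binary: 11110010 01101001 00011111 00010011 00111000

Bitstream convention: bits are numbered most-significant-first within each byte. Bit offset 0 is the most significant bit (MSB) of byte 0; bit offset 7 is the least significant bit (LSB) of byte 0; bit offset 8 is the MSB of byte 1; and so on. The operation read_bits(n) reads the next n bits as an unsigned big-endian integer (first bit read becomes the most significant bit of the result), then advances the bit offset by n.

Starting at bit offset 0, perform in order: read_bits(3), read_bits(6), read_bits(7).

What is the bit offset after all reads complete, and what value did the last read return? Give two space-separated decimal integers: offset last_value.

Answer: 16 105

Derivation:
Read 1: bits[0:3] width=3 -> value=7 (bin 111); offset now 3 = byte 0 bit 3; 37 bits remain
Read 2: bits[3:9] width=6 -> value=36 (bin 100100); offset now 9 = byte 1 bit 1; 31 bits remain
Read 3: bits[9:16] width=7 -> value=105 (bin 1101001); offset now 16 = byte 2 bit 0; 24 bits remain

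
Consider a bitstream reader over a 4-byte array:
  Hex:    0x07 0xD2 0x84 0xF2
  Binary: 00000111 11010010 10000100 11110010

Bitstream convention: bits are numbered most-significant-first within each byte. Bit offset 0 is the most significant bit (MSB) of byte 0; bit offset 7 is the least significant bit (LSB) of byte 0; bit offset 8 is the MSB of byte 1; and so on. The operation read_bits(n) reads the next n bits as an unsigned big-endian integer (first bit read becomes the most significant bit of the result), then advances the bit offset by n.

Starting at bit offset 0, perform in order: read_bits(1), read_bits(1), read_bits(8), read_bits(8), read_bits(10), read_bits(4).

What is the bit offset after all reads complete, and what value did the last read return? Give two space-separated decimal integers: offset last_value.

Read 1: bits[0:1] width=1 -> value=0 (bin 0); offset now 1 = byte 0 bit 1; 31 bits remain
Read 2: bits[1:2] width=1 -> value=0 (bin 0); offset now 2 = byte 0 bit 2; 30 bits remain
Read 3: bits[2:10] width=8 -> value=31 (bin 00011111); offset now 10 = byte 1 bit 2; 22 bits remain
Read 4: bits[10:18] width=8 -> value=74 (bin 01001010); offset now 18 = byte 2 bit 2; 14 bits remain
Read 5: bits[18:28] width=10 -> value=79 (bin 0001001111); offset now 28 = byte 3 bit 4; 4 bits remain
Read 6: bits[28:32] width=4 -> value=2 (bin 0010); offset now 32 = byte 4 bit 0; 0 bits remain

Answer: 32 2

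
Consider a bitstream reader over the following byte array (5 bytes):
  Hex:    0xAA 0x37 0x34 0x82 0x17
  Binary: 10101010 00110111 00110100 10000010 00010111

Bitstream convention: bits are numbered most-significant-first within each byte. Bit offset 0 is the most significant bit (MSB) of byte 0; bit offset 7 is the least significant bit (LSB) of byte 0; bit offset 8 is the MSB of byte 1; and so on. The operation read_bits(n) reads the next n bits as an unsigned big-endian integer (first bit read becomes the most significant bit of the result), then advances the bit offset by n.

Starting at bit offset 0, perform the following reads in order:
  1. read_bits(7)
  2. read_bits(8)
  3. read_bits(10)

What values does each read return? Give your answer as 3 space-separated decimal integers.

Answer: 85 27 617

Derivation:
Read 1: bits[0:7] width=7 -> value=85 (bin 1010101); offset now 7 = byte 0 bit 7; 33 bits remain
Read 2: bits[7:15] width=8 -> value=27 (bin 00011011); offset now 15 = byte 1 bit 7; 25 bits remain
Read 3: bits[15:25] width=10 -> value=617 (bin 1001101001); offset now 25 = byte 3 bit 1; 15 bits remain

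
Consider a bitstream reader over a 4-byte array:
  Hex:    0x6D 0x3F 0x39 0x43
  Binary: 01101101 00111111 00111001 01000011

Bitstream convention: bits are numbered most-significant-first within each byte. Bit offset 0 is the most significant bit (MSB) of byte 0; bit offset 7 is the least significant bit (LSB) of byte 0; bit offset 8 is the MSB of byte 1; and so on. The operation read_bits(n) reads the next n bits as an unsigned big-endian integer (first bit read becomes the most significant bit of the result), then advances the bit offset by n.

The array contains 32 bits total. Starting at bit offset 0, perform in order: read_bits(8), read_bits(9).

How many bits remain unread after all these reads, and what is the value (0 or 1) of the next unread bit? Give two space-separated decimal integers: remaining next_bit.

Read 1: bits[0:8] width=8 -> value=109 (bin 01101101); offset now 8 = byte 1 bit 0; 24 bits remain
Read 2: bits[8:17] width=9 -> value=126 (bin 001111110); offset now 17 = byte 2 bit 1; 15 bits remain

Answer: 15 0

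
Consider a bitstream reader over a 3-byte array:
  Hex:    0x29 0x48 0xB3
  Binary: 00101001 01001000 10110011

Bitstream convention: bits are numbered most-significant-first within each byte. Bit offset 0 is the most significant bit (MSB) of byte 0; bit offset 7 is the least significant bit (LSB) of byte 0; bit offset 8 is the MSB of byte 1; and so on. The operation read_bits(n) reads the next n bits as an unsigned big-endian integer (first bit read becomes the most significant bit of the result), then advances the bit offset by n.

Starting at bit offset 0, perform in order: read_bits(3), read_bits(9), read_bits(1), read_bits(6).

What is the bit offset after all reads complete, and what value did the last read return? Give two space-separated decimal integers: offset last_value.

Read 1: bits[0:3] width=3 -> value=1 (bin 001); offset now 3 = byte 0 bit 3; 21 bits remain
Read 2: bits[3:12] width=9 -> value=148 (bin 010010100); offset now 12 = byte 1 bit 4; 12 bits remain
Read 3: bits[12:13] width=1 -> value=1 (bin 1); offset now 13 = byte 1 bit 5; 11 bits remain
Read 4: bits[13:19] width=6 -> value=5 (bin 000101); offset now 19 = byte 2 bit 3; 5 bits remain

Answer: 19 5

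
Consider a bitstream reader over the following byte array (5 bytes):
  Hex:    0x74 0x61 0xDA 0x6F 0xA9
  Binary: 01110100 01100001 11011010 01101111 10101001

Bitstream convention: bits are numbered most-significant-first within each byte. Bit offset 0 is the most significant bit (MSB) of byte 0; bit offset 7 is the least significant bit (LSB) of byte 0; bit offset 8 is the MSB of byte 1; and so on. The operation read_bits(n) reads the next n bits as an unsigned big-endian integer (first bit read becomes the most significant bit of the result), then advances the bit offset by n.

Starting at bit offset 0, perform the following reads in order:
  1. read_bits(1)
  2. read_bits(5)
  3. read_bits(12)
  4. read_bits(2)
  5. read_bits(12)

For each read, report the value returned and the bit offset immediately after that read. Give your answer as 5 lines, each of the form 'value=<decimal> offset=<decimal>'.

Read 1: bits[0:1] width=1 -> value=0 (bin 0); offset now 1 = byte 0 bit 1; 39 bits remain
Read 2: bits[1:6] width=5 -> value=29 (bin 11101); offset now 6 = byte 0 bit 6; 34 bits remain
Read 3: bits[6:18] width=12 -> value=391 (bin 000110000111); offset now 18 = byte 2 bit 2; 22 bits remain
Read 4: bits[18:20] width=2 -> value=1 (bin 01); offset now 20 = byte 2 bit 4; 20 bits remain
Read 5: bits[20:32] width=12 -> value=2671 (bin 101001101111); offset now 32 = byte 4 bit 0; 8 bits remain

Answer: value=0 offset=1
value=29 offset=6
value=391 offset=18
value=1 offset=20
value=2671 offset=32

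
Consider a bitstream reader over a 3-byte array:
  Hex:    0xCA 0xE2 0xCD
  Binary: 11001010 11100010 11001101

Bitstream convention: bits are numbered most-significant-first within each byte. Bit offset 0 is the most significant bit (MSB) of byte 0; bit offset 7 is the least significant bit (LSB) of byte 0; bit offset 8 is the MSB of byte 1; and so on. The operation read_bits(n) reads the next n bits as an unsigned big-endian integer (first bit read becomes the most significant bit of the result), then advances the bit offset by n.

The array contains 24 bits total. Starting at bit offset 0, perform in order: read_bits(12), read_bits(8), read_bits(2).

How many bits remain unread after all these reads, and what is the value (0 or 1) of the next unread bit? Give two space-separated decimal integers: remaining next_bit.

Read 1: bits[0:12] width=12 -> value=3246 (bin 110010101110); offset now 12 = byte 1 bit 4; 12 bits remain
Read 2: bits[12:20] width=8 -> value=44 (bin 00101100); offset now 20 = byte 2 bit 4; 4 bits remain
Read 3: bits[20:22] width=2 -> value=3 (bin 11); offset now 22 = byte 2 bit 6; 2 bits remain

Answer: 2 0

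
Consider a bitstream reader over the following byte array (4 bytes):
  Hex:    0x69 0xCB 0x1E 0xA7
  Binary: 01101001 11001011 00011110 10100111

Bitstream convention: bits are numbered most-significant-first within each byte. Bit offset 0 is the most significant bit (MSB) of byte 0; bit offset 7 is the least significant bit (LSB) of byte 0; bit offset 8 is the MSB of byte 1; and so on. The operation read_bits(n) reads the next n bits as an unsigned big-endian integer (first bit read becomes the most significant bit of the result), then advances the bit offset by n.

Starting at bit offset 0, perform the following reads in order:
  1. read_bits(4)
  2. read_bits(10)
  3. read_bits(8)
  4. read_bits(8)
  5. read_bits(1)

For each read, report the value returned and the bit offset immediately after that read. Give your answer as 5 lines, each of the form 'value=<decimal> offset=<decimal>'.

Answer: value=6 offset=4
value=626 offset=14
value=199 offset=22
value=169 offset=30
value=1 offset=31

Derivation:
Read 1: bits[0:4] width=4 -> value=6 (bin 0110); offset now 4 = byte 0 bit 4; 28 bits remain
Read 2: bits[4:14] width=10 -> value=626 (bin 1001110010); offset now 14 = byte 1 bit 6; 18 bits remain
Read 3: bits[14:22] width=8 -> value=199 (bin 11000111); offset now 22 = byte 2 bit 6; 10 bits remain
Read 4: bits[22:30] width=8 -> value=169 (bin 10101001); offset now 30 = byte 3 bit 6; 2 bits remain
Read 5: bits[30:31] width=1 -> value=1 (bin 1); offset now 31 = byte 3 bit 7; 1 bits remain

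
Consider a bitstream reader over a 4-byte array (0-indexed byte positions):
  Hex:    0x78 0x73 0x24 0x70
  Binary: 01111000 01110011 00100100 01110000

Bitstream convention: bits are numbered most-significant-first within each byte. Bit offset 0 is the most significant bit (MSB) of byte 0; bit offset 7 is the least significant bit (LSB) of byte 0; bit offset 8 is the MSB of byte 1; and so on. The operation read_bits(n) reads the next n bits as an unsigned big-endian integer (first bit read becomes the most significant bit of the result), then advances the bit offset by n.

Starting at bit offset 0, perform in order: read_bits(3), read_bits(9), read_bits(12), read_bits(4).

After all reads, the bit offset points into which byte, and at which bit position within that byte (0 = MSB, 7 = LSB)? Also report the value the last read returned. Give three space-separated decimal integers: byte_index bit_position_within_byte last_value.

Answer: 3 4 7

Derivation:
Read 1: bits[0:3] width=3 -> value=3 (bin 011); offset now 3 = byte 0 bit 3; 29 bits remain
Read 2: bits[3:12] width=9 -> value=391 (bin 110000111); offset now 12 = byte 1 bit 4; 20 bits remain
Read 3: bits[12:24] width=12 -> value=804 (bin 001100100100); offset now 24 = byte 3 bit 0; 8 bits remain
Read 4: bits[24:28] width=4 -> value=7 (bin 0111); offset now 28 = byte 3 bit 4; 4 bits remain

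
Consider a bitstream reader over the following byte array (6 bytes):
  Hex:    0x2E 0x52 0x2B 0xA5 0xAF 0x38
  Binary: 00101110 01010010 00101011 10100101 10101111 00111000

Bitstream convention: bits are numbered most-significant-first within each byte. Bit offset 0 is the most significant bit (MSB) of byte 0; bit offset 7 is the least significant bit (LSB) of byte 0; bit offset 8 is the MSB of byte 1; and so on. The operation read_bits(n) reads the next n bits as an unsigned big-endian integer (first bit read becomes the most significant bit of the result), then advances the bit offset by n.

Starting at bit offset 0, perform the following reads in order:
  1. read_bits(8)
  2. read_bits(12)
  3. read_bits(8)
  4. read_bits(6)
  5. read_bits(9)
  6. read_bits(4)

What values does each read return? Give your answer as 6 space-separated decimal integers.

Answer: 46 1314 186 22 377 12

Derivation:
Read 1: bits[0:8] width=8 -> value=46 (bin 00101110); offset now 8 = byte 1 bit 0; 40 bits remain
Read 2: bits[8:20] width=12 -> value=1314 (bin 010100100010); offset now 20 = byte 2 bit 4; 28 bits remain
Read 3: bits[20:28] width=8 -> value=186 (bin 10111010); offset now 28 = byte 3 bit 4; 20 bits remain
Read 4: bits[28:34] width=6 -> value=22 (bin 010110); offset now 34 = byte 4 bit 2; 14 bits remain
Read 5: bits[34:43] width=9 -> value=377 (bin 101111001); offset now 43 = byte 5 bit 3; 5 bits remain
Read 6: bits[43:47] width=4 -> value=12 (bin 1100); offset now 47 = byte 5 bit 7; 1 bits remain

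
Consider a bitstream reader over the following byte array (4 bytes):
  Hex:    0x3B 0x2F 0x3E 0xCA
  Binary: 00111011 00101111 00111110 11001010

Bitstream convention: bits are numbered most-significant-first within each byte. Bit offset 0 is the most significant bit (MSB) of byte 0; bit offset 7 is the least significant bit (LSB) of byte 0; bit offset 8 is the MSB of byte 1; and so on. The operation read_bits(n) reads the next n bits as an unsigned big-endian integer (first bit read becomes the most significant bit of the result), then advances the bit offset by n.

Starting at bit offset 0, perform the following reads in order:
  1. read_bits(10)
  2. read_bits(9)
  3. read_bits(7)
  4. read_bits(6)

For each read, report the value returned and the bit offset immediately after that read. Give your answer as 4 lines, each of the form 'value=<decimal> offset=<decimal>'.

Answer: value=236 offset=10
value=377 offset=19
value=123 offset=26
value=10 offset=32

Derivation:
Read 1: bits[0:10] width=10 -> value=236 (bin 0011101100); offset now 10 = byte 1 bit 2; 22 bits remain
Read 2: bits[10:19] width=9 -> value=377 (bin 101111001); offset now 19 = byte 2 bit 3; 13 bits remain
Read 3: bits[19:26] width=7 -> value=123 (bin 1111011); offset now 26 = byte 3 bit 2; 6 bits remain
Read 4: bits[26:32] width=6 -> value=10 (bin 001010); offset now 32 = byte 4 bit 0; 0 bits remain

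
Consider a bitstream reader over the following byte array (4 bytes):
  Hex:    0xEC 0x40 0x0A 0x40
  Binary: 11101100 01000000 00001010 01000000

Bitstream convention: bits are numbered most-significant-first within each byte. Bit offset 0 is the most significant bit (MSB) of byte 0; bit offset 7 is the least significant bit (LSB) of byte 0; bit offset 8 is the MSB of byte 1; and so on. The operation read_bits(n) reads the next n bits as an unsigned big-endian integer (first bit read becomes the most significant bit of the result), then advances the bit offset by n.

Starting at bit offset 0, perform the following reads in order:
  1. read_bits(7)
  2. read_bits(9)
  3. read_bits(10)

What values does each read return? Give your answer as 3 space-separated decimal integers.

Read 1: bits[0:7] width=7 -> value=118 (bin 1110110); offset now 7 = byte 0 bit 7; 25 bits remain
Read 2: bits[7:16] width=9 -> value=64 (bin 001000000); offset now 16 = byte 2 bit 0; 16 bits remain
Read 3: bits[16:26] width=10 -> value=41 (bin 0000101001); offset now 26 = byte 3 bit 2; 6 bits remain

Answer: 118 64 41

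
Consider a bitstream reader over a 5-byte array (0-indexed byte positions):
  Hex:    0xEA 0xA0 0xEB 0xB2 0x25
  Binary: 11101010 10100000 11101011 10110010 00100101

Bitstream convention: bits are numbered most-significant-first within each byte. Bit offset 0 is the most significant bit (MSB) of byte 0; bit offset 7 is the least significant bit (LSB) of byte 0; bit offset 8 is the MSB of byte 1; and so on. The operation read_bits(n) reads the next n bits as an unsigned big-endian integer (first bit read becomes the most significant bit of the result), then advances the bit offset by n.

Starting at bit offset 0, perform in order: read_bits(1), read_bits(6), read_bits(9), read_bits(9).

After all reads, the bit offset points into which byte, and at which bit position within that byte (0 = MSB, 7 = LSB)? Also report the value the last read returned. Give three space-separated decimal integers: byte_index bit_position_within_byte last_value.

Read 1: bits[0:1] width=1 -> value=1 (bin 1); offset now 1 = byte 0 bit 1; 39 bits remain
Read 2: bits[1:7] width=6 -> value=53 (bin 110101); offset now 7 = byte 0 bit 7; 33 bits remain
Read 3: bits[7:16] width=9 -> value=160 (bin 010100000); offset now 16 = byte 2 bit 0; 24 bits remain
Read 4: bits[16:25] width=9 -> value=471 (bin 111010111); offset now 25 = byte 3 bit 1; 15 bits remain

Answer: 3 1 471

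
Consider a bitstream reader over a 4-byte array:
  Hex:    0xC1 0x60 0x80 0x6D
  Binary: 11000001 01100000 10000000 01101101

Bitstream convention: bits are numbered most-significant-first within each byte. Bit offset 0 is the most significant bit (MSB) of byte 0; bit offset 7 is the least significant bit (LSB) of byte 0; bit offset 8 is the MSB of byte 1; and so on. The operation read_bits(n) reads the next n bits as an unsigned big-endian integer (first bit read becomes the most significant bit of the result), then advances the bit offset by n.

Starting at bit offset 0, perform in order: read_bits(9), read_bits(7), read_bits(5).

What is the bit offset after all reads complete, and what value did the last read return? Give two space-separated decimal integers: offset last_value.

Read 1: bits[0:9] width=9 -> value=386 (bin 110000010); offset now 9 = byte 1 bit 1; 23 bits remain
Read 2: bits[9:16] width=7 -> value=96 (bin 1100000); offset now 16 = byte 2 bit 0; 16 bits remain
Read 3: bits[16:21] width=5 -> value=16 (bin 10000); offset now 21 = byte 2 bit 5; 11 bits remain

Answer: 21 16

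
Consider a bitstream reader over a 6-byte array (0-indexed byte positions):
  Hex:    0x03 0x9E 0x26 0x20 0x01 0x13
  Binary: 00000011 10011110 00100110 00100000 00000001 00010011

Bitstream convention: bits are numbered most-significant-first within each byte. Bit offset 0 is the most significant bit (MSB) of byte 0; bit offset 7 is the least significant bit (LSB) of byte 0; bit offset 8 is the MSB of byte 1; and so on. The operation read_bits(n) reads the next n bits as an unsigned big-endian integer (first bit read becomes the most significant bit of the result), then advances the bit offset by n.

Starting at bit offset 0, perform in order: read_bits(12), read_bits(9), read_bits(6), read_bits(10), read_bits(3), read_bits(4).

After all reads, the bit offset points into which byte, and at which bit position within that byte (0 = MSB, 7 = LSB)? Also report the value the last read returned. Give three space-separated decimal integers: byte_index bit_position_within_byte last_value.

Answer: 5 4 1

Derivation:
Read 1: bits[0:12] width=12 -> value=57 (bin 000000111001); offset now 12 = byte 1 bit 4; 36 bits remain
Read 2: bits[12:21] width=9 -> value=452 (bin 111000100); offset now 21 = byte 2 bit 5; 27 bits remain
Read 3: bits[21:27] width=6 -> value=49 (bin 110001); offset now 27 = byte 3 bit 3; 21 bits remain
Read 4: bits[27:37] width=10 -> value=0 (bin 0000000000); offset now 37 = byte 4 bit 5; 11 bits remain
Read 5: bits[37:40] width=3 -> value=1 (bin 001); offset now 40 = byte 5 bit 0; 8 bits remain
Read 6: bits[40:44] width=4 -> value=1 (bin 0001); offset now 44 = byte 5 bit 4; 4 bits remain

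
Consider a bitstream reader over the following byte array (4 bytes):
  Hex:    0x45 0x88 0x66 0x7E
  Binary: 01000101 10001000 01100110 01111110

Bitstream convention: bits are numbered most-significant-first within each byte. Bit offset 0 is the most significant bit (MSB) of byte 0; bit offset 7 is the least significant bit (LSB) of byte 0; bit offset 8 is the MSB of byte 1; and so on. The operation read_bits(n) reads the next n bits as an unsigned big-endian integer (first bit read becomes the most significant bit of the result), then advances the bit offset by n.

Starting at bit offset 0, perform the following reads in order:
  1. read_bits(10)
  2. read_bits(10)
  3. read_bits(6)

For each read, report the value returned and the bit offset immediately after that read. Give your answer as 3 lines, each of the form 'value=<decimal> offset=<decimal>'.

Answer: value=278 offset=10
value=134 offset=20
value=25 offset=26

Derivation:
Read 1: bits[0:10] width=10 -> value=278 (bin 0100010110); offset now 10 = byte 1 bit 2; 22 bits remain
Read 2: bits[10:20] width=10 -> value=134 (bin 0010000110); offset now 20 = byte 2 bit 4; 12 bits remain
Read 3: bits[20:26] width=6 -> value=25 (bin 011001); offset now 26 = byte 3 bit 2; 6 bits remain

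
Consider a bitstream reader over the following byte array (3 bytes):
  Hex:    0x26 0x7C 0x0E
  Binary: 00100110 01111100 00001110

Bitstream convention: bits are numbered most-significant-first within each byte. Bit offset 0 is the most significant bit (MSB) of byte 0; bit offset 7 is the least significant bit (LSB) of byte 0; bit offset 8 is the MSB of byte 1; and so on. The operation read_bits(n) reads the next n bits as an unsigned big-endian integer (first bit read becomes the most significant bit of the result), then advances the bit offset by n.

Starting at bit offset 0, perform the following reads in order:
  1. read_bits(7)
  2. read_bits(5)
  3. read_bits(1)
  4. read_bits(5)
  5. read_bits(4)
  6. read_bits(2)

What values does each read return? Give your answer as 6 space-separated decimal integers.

Answer: 19 7 1 16 3 2

Derivation:
Read 1: bits[0:7] width=7 -> value=19 (bin 0010011); offset now 7 = byte 0 bit 7; 17 bits remain
Read 2: bits[7:12] width=5 -> value=7 (bin 00111); offset now 12 = byte 1 bit 4; 12 bits remain
Read 3: bits[12:13] width=1 -> value=1 (bin 1); offset now 13 = byte 1 bit 5; 11 bits remain
Read 4: bits[13:18] width=5 -> value=16 (bin 10000); offset now 18 = byte 2 bit 2; 6 bits remain
Read 5: bits[18:22] width=4 -> value=3 (bin 0011); offset now 22 = byte 2 bit 6; 2 bits remain
Read 6: bits[22:24] width=2 -> value=2 (bin 10); offset now 24 = byte 3 bit 0; 0 bits remain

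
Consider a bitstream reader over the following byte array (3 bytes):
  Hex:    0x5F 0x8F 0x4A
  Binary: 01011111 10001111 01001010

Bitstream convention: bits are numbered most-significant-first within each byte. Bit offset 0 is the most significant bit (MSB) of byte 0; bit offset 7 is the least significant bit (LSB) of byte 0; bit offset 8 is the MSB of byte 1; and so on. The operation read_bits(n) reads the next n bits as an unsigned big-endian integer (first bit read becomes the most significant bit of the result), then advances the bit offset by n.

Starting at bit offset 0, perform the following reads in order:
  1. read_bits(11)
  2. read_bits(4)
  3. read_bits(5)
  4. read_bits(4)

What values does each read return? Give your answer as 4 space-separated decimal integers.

Read 1: bits[0:11] width=11 -> value=764 (bin 01011111100); offset now 11 = byte 1 bit 3; 13 bits remain
Read 2: bits[11:15] width=4 -> value=7 (bin 0111); offset now 15 = byte 1 bit 7; 9 bits remain
Read 3: bits[15:20] width=5 -> value=20 (bin 10100); offset now 20 = byte 2 bit 4; 4 bits remain
Read 4: bits[20:24] width=4 -> value=10 (bin 1010); offset now 24 = byte 3 bit 0; 0 bits remain

Answer: 764 7 20 10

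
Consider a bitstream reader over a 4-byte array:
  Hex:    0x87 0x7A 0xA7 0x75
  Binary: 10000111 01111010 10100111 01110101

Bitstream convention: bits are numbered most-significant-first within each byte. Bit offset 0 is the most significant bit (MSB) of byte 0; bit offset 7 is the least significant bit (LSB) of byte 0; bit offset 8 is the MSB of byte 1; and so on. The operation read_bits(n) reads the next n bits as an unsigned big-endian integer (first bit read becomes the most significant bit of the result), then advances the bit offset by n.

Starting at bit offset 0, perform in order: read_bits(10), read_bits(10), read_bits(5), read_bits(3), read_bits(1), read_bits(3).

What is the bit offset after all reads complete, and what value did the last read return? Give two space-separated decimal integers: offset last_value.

Answer: 32 5

Derivation:
Read 1: bits[0:10] width=10 -> value=541 (bin 1000011101); offset now 10 = byte 1 bit 2; 22 bits remain
Read 2: bits[10:20] width=10 -> value=938 (bin 1110101010); offset now 20 = byte 2 bit 4; 12 bits remain
Read 3: bits[20:25] width=5 -> value=14 (bin 01110); offset now 25 = byte 3 bit 1; 7 bits remain
Read 4: bits[25:28] width=3 -> value=7 (bin 111); offset now 28 = byte 3 bit 4; 4 bits remain
Read 5: bits[28:29] width=1 -> value=0 (bin 0); offset now 29 = byte 3 bit 5; 3 bits remain
Read 6: bits[29:32] width=3 -> value=5 (bin 101); offset now 32 = byte 4 bit 0; 0 bits remain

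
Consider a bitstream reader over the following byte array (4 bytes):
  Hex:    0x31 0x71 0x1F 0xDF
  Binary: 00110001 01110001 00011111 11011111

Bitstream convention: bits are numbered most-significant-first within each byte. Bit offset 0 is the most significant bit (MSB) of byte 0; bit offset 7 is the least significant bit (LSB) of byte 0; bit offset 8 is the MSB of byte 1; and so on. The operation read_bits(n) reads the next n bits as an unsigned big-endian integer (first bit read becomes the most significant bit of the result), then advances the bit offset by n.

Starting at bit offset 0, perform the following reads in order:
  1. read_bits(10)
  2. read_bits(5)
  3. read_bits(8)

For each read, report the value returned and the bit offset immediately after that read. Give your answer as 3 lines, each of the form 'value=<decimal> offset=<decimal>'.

Answer: value=197 offset=10
value=24 offset=15
value=143 offset=23

Derivation:
Read 1: bits[0:10] width=10 -> value=197 (bin 0011000101); offset now 10 = byte 1 bit 2; 22 bits remain
Read 2: bits[10:15] width=5 -> value=24 (bin 11000); offset now 15 = byte 1 bit 7; 17 bits remain
Read 3: bits[15:23] width=8 -> value=143 (bin 10001111); offset now 23 = byte 2 bit 7; 9 bits remain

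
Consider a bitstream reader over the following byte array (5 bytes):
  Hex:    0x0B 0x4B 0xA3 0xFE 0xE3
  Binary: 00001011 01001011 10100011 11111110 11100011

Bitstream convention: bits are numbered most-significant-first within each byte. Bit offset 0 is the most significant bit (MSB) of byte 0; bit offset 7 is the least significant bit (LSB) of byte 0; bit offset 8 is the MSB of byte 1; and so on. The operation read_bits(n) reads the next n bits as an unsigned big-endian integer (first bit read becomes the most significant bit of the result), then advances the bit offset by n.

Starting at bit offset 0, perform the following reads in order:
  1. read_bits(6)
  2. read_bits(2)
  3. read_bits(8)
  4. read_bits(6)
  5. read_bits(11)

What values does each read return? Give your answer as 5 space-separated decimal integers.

Read 1: bits[0:6] width=6 -> value=2 (bin 000010); offset now 6 = byte 0 bit 6; 34 bits remain
Read 2: bits[6:8] width=2 -> value=3 (bin 11); offset now 8 = byte 1 bit 0; 32 bits remain
Read 3: bits[8:16] width=8 -> value=75 (bin 01001011); offset now 16 = byte 2 bit 0; 24 bits remain
Read 4: bits[16:22] width=6 -> value=40 (bin 101000); offset now 22 = byte 2 bit 6; 18 bits remain
Read 5: bits[22:33] width=11 -> value=2045 (bin 11111111101); offset now 33 = byte 4 bit 1; 7 bits remain

Answer: 2 3 75 40 2045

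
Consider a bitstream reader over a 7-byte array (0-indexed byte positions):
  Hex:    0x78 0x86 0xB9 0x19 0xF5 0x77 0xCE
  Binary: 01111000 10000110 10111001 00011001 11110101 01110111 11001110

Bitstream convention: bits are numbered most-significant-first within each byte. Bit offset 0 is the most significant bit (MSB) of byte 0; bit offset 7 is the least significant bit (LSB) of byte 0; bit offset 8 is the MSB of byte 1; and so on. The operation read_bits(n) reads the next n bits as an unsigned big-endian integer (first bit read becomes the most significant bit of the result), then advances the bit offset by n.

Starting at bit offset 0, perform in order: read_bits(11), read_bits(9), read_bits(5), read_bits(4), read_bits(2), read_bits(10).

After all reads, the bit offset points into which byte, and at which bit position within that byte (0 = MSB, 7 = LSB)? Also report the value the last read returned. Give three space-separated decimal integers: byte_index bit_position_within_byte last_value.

Read 1: bits[0:11] width=11 -> value=964 (bin 01111000100); offset now 11 = byte 1 bit 3; 45 bits remain
Read 2: bits[11:20] width=9 -> value=107 (bin 001101011); offset now 20 = byte 2 bit 4; 36 bits remain
Read 3: bits[20:25] width=5 -> value=18 (bin 10010); offset now 25 = byte 3 bit 1; 31 bits remain
Read 4: bits[25:29] width=4 -> value=3 (bin 0011); offset now 29 = byte 3 bit 5; 27 bits remain
Read 5: bits[29:31] width=2 -> value=0 (bin 00); offset now 31 = byte 3 bit 7; 25 bits remain
Read 6: bits[31:41] width=10 -> value=1002 (bin 1111101010); offset now 41 = byte 5 bit 1; 15 bits remain

Answer: 5 1 1002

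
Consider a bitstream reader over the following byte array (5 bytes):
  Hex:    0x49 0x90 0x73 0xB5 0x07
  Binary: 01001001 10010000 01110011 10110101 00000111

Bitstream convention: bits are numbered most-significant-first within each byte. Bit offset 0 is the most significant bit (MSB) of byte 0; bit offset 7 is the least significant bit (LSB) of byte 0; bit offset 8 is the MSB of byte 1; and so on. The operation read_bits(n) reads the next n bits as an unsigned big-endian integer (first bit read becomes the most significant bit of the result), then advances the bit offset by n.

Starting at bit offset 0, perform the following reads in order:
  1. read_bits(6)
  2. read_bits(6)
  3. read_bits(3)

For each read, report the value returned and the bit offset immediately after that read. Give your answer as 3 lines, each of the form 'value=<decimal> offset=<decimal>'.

Answer: value=18 offset=6
value=25 offset=12
value=0 offset=15

Derivation:
Read 1: bits[0:6] width=6 -> value=18 (bin 010010); offset now 6 = byte 0 bit 6; 34 bits remain
Read 2: bits[6:12] width=6 -> value=25 (bin 011001); offset now 12 = byte 1 bit 4; 28 bits remain
Read 3: bits[12:15] width=3 -> value=0 (bin 000); offset now 15 = byte 1 bit 7; 25 bits remain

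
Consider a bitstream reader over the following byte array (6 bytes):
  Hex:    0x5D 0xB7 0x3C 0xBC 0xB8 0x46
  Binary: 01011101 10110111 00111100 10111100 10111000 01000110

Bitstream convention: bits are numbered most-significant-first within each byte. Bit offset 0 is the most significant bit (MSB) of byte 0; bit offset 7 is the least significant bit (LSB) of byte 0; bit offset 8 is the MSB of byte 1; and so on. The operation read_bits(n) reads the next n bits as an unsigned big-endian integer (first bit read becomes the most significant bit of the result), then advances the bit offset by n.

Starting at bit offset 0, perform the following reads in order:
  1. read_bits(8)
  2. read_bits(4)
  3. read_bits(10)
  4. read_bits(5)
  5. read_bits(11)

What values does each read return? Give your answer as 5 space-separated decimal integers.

Answer: 93 11 463 5 1838

Derivation:
Read 1: bits[0:8] width=8 -> value=93 (bin 01011101); offset now 8 = byte 1 bit 0; 40 bits remain
Read 2: bits[8:12] width=4 -> value=11 (bin 1011); offset now 12 = byte 1 bit 4; 36 bits remain
Read 3: bits[12:22] width=10 -> value=463 (bin 0111001111); offset now 22 = byte 2 bit 6; 26 bits remain
Read 4: bits[22:27] width=5 -> value=5 (bin 00101); offset now 27 = byte 3 bit 3; 21 bits remain
Read 5: bits[27:38] width=11 -> value=1838 (bin 11100101110); offset now 38 = byte 4 bit 6; 10 bits remain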